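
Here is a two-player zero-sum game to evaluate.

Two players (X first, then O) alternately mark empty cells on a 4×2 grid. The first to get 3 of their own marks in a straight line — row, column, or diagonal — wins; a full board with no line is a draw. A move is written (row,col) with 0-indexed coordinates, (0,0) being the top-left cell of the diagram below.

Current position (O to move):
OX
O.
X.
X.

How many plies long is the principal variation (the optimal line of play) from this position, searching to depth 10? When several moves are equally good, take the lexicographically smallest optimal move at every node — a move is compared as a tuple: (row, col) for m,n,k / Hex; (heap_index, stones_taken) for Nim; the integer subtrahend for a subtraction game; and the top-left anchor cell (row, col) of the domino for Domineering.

PV length from [OX/O./X./X.]: 3 plies

ply 1, O at OX/O./X./X. | (1,1)=+0→OX/OO/X./X.*; (2,1)=+0→OX/O./XO/X.; (3,1)=+0→OX/O./X./XO
ply 2, X at OX/OO/X./X. | (2,1)=+0→OX/OO/XX/X.*; (3,1)=+0→OX/OO/X./XX
ply 3, O at OX/OO/XX/X. | (3,1)=+0→OX/OO/XX/XO*
ply 4: OX/OO/XX/XO is terminal +0 (X); from OX/O./X./X. depth 10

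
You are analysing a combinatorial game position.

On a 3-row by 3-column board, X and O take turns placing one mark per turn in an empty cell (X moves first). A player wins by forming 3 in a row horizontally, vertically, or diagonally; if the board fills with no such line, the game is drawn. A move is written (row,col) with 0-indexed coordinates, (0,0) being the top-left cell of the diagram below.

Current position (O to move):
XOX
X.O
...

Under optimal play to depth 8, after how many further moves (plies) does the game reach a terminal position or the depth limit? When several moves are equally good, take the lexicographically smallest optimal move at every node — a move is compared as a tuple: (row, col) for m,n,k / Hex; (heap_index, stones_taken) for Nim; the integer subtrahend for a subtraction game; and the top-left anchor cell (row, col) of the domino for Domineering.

PV length from [XOX/X.O/...]: 4 plies

ply 1, O at XOX/X.O/... | (1,1)=-1→XOX/XOO/...; (2,0)=+0→XOX/X.O/O..*; (2,1)=-1→XOX/X.O/.O.; (2,2)=-1→XOX/X.O/..O
ply 2, X at XOX/X.O/O.. | (1,1)=+0→XOX/XXO/O..*; (2,1)=+0→XOX/X.O/OX.; (2,2)=+0→XOX/X.O/O.X
ply 3, O at XOX/XXO/O.. | (2,1)=-1→XOX/XXO/OO.; (2,2)=+0→XOX/XXO/O.O*
ply 4, X at XOX/XXO/O.O | (2,1)=+0→XOX/XXO/OXO*
ply 5: XOX/XXO/OXO is terminal +0 (O); from XOX/X.O/... depth 8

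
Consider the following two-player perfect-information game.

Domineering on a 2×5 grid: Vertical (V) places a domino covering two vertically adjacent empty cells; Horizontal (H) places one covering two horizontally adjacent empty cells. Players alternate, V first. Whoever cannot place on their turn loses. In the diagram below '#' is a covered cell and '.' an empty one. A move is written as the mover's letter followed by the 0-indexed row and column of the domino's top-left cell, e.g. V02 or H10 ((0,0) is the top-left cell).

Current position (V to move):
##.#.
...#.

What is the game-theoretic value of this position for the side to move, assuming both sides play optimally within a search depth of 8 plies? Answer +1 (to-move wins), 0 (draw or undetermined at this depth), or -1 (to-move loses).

[##.#./...#.] V move#1: V02:+1/####./..##.*, V04:-1/##.##/...##
[####./..##.] H move#2: H10:-1/####./####.*
[####./####.] V move#3: V04:+1/#####/#####*
[#####/#####] end (terminal -1, H#4); searched ##.#./...#. to 8

value(##.#./...#., V) = +1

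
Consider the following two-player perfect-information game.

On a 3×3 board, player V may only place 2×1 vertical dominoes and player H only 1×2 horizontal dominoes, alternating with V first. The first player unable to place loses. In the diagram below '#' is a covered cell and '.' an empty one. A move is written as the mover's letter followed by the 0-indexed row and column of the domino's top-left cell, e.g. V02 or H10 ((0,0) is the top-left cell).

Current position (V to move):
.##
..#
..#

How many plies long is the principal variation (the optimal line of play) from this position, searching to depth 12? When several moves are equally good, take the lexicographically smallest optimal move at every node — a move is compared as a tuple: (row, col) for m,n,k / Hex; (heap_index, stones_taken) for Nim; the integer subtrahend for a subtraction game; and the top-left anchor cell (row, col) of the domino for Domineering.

PV length from [.##/..#/..#]: 1 ply

p1 V@[.##/..#/..#]: V00[###/#.#/..#]-1 V10[.##/#.#/#.#]+1* V11[.##/.##/.##]+1
p2 H@[.##/#.#/#.#] terminal -1; root [.##/..#/..#] d12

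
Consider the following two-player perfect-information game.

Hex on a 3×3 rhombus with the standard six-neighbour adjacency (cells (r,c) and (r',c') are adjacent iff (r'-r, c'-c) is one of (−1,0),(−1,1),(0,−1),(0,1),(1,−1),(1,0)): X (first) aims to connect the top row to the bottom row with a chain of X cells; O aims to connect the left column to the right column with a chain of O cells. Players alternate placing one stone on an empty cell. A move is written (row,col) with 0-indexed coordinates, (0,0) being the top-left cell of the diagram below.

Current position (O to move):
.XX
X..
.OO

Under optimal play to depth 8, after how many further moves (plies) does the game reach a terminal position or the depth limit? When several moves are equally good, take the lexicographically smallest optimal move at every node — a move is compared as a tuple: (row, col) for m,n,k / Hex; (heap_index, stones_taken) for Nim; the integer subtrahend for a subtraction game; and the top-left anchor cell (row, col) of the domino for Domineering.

PV length from [.XX/X../.OO]: 1 ply

[.XX/X../.OO] O move#1: (0,0):-1/OXX/X../.OO, (1,1):-1/.XX/XO./.OO, (1,2):-1/.XX/X.O/.OO, (2,0):+1/.XX/X../OOO*
[.XX/X../OOO] end (terminal -1, X#2); searched .XX/X../.OO to 8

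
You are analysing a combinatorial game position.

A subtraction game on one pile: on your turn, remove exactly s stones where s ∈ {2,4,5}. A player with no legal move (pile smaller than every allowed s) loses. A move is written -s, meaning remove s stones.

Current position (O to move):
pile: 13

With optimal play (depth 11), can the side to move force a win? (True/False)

O winning at [13]: True

[13] O move#1: -2:-1/11, -4:-1/9, -5:+1/8*
[8] X move#2: -2:-1/6*, -4:-1/4, -5:-1/3
[6] O move#3: -2:-1/4, -4:-1/2, -5:+1/1*
[1] end (terminal -1, X#4); searched 13 to 11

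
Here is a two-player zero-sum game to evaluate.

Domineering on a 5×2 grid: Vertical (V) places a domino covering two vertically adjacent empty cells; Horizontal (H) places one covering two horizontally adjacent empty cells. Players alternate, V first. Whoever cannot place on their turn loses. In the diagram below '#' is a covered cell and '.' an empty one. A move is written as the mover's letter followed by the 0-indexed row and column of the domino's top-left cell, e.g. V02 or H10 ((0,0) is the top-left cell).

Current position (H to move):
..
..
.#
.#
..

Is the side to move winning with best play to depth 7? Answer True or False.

H winning at [../../.#/.#/..]: True

[../../.#/.#/..] H move#1: H00:+1/##/../.#/.#/..*, H10:+1/../##/.#/.#/.., H40:-1/../../.#/.#/##
[##/../.#/.#/..] V move#2: V10:-1/##/#./##/.#/..*, V20:-1/##/../##/##/.., V30:-1/##/../.#/##/#.
[##/#./##/.#/..] H move#3: H40:+1/##/#./##/.#/##*
[##/#./##/.#/##] end (terminal -1, V#4); searched ../../.#/.#/.. to 7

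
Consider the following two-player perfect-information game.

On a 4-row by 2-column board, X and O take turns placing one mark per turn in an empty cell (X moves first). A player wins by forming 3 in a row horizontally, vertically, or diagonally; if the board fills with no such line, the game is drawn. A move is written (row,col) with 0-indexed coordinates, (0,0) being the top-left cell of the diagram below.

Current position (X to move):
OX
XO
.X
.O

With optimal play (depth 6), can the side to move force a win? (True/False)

X winning at [OX/XO/.X/.O]: False

p1 X@[OX/XO/.X/.O]: (2,0)[OX/XO/XX/.O]+0* (3,0)[OX/XO/.X/XO]+0
p2 O@[OX/XO/XX/.O]: (3,0)[OX/XO/XX/OO]+0*
p3 X@[OX/XO/XX/OO] terminal +0; root [OX/XO/.X/.O] d6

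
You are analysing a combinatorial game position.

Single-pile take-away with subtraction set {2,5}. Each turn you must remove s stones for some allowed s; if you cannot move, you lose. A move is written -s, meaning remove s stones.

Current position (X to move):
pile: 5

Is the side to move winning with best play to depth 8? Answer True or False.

ply 1, X at 5 | -2=-1→3; -5=+1→0*
ply 2: 0 is terminal -1 (O); from 5 depth 8

X winning at [5]: True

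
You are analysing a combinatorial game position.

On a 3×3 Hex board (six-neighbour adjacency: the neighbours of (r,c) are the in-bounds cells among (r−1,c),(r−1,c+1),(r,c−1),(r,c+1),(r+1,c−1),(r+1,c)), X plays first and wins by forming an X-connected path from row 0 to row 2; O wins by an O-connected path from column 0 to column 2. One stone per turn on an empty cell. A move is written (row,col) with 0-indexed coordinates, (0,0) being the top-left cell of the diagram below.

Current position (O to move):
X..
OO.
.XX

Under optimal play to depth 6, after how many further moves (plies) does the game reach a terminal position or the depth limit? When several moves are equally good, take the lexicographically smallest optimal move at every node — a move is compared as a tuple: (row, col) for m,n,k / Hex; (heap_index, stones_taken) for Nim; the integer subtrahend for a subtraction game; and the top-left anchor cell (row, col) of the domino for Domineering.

ply 1, O at X../OO./.XX | (0,1)=+1→XO./OO./.XX*; (0,2)=+1→X.O/OO./.XX; (1,2)=+1→X../OOO/.XX; (2,0)=+1→X../OO./OXX
ply 2, X at XO./OO./.XX | (0,2)=-1→XOX/OO./.XX*; (1,2)=-1→XO./OOX/.XX; (2,0)=-1→XO./OO./XXX
ply 3, O at XOX/OO./.XX | (1,2)=+1→XOX/OOO/.XX*; (2,0)=-1→XOX/OO./OXX
ply 4: XOX/OOO/.XX is terminal -1 (X); from X../OO./.XX depth 6

PV length from [X../OO./.XX]: 3 plies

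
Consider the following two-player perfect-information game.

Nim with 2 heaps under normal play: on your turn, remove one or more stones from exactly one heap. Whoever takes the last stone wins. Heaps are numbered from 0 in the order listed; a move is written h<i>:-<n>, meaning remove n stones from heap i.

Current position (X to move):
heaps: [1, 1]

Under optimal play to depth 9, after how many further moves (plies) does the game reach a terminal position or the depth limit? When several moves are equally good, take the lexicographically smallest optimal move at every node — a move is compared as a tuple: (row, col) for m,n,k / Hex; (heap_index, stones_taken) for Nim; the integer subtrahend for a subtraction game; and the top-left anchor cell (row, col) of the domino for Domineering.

PV length from [(1,1)]: 2 plies

[(1,1)] X move#1: h0:-1:-1/(0,1)*, h1:-1:-1/(1,0)
[(0,1)] O move#2: h1:-1:+1/(0,0)*
[(0,0)] end (terminal -1, X#3); searched (1,1) to 9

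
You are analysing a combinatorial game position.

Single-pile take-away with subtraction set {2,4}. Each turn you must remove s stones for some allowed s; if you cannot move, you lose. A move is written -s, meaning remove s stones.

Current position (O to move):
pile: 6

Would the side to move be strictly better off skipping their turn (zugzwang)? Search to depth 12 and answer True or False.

p1 O@[6]: -2[4]-1* -4[2]-1
p2 X@[4]: -2[2]-1 -4[0]+1*
p3 O@[0] terminal -1; root [6] d12
suppose O passes — search the same position with X to move:
pass> p1 X@[6]: -2[4]-1* -4[2]-1
pass> p2 O@[4]: -2[2]-1 -4[0]+1*
pass> p3 X@[0] terminal -1; root [6] d12
for O: play -1, pass +1

zugzwang(6, O) = True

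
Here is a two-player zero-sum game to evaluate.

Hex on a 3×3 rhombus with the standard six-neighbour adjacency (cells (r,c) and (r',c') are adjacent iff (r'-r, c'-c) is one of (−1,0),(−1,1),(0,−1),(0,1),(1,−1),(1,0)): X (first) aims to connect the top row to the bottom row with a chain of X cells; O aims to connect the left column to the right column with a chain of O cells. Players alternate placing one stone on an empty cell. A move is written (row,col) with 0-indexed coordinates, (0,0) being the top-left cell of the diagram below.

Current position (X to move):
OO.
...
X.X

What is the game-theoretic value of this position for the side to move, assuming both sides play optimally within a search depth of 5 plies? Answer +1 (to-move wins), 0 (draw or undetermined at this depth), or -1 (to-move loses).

value(OO./.../X.X, X) = +1

ply 1, X at OO./.../X.X | (0,2)=+1→OOX/.../X.X*; (1,0)=-1→OO./X../X.X; (1,1)=-1→OO./.X./X.X; (1,2)=-1→OO./..X/X.X; (2,1)=-1→OO./.../XXX
ply 2, O at OOX/.../X.X | (1,0)=-1→OOX/O../X.X*; (1,1)=-1→OOX/.O./X.X; (1,2)=-1→OOX/..O/X.X; (2,1)=-1→OOX/.../XOX
ply 3, X at OOX/O../X.X | (1,1)=+1→OOX/OX./X.X*; (1,2)=+1→OOX/O.X/X.X; (2,1)=+1→OOX/O../XXX
ply 4: OOX/OX./X.X is terminal -1 (O); from OO./.../X.X depth 5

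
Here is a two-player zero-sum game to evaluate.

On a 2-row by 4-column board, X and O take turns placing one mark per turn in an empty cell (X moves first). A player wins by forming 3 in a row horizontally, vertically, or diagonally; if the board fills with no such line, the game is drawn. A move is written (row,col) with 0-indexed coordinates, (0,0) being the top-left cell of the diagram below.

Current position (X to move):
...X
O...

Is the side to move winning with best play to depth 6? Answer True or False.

ply 1, X at ...X/O... | (0,0)=+0→X..X/O...*; (0,1)=+0→.X.X/O...; (0,2)=+0→..XX/O...; (1,1)=+0→...X/OX..; (1,2)=+0→...X/O.X.; (1,3)=+0→...X/O..X
ply 2, O at X..X/O... | (0,1)=+0→XO.X/O...*; (0,2)=+0→X.OX/O...; (1,1)=+0→X..X/OO..; (1,2)=+0→X..X/O.O.; (1,3)=+0→X..X/O..O
ply 3, X at XO.X/O... | (0,2)=+0→XOXX/O...*; (1,1)=+0→XO.X/OX..; (1,2)=+0→XO.X/O.X.; (1,3)=+0→XO.X/O..X
ply 4, O at XOXX/O... | (1,1)=+0→XOXX/OO..*; (1,2)=+0→XOXX/O.O.; (1,3)=+0→XOXX/O..O
ply 5, X at XOXX/OO.. | (1,2)=+0→XOXX/OOX.*; (1,3)=-1→XOXX/OO.X
ply 6, O at XOXX/OOX. | (1,3)=+0→XOXX/OOXO*
ply 7: XOXX/OOXO is terminal +0 (X); from ...X/O... depth 6

X winning at [...X/O...]: False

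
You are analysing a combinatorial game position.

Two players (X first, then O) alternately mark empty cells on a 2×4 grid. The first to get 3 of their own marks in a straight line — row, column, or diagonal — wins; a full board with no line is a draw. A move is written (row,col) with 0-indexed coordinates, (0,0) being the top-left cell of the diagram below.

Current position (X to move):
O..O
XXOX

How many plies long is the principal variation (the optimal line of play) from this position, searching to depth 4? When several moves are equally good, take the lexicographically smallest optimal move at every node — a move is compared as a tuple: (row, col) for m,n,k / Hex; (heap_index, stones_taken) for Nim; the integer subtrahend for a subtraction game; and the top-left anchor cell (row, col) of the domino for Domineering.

ply 1, X at O..O/XXOX | (0,1)=+0→OX.O/XXOX*; (0,2)=+0→O.XO/XXOX
ply 2, O at OX.O/XXOX | (0,2)=+0→OXOO/XXOX*
ply 3: OXOO/XXOX is terminal +0 (X); from O..O/XXOX depth 4

PV length from [O..O/XXOX]: 2 plies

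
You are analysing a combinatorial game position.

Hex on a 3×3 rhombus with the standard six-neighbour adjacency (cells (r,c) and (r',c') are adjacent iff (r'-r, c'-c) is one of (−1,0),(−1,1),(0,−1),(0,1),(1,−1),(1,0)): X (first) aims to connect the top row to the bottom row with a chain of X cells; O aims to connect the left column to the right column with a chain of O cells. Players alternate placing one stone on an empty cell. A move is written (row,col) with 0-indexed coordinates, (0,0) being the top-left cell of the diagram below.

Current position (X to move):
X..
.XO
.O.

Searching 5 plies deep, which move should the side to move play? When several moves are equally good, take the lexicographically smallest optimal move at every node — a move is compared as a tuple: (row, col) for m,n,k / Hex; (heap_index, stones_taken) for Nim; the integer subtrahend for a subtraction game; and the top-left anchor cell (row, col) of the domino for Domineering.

X's best at [X../.XO/.O.]: (2,0)

[X../.XO/.O.] X move#1: (0,1):-1/XX./.XO/.O., (0,2):-1/X.X/.XO/.O., (1,0):-1/X../XXO/.O., (2,0):+1/X../.XO/XO.*, (2,2):-1/X../.XO/.OX
[X../.XO/XO.] O move#2: (0,1):-1/XO./.XO/XO.*, (0,2):-1/X.O/.XO/XO., (1,0):-1/X../OXO/XO., (2,2):-1/X../.XO/XOO
[XO./.XO/XO.] X move#3: (0,2):+1/XOX/.XO/XO.*, (1,0):+1/XO./XXO/XO., (2,2):+1/XO./.XO/XOX
[XOX/.XO/XO.] end (terminal -1, O#4); searched X../.XO/.O. to 5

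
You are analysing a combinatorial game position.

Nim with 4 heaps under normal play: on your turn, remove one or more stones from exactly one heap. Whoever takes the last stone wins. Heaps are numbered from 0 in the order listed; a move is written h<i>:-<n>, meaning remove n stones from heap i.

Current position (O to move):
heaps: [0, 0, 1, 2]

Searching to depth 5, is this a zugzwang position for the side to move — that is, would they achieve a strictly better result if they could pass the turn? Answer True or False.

ply 1, O at (0,0,1,2) | h2:-1=-1→(0,0,0,2); h3:-1=+1→(0,0,1,1)*; h3:-2=-1→(0,0,1,0)
ply 2, X at (0,0,1,1) | h2:-1=-1→(0,0,0,1)*; h3:-1=-1→(0,0,1,0)
ply 3, O at (0,0,0,1) | h3:-1=+1→(0,0,0,0)*
ply 4: (0,0,0,0) is terminal -1 (X); from (0,0,1,2) depth 5
if O skipped the turn, X would face:
~ ply 1, X at (0,0,1,2) | h2:-1=-1→(0,0,0,2); h3:-1=+1→(0,0,1,1)*; h3:-2=-1→(0,0,1,0)
~ ply 2, O at (0,0,1,1) | h2:-1=-1→(0,0,0,1)*; h3:-1=-1→(0,0,1,0)
~ ply 3, X at (0,0,0,1) | h3:-1=+1→(0,0,0,0)*
~ ply 4: (0,0,0,0) is terminal -1 (O); from (0,0,1,2) depth 5
compare (O): move=+1 vs pass=-1

zugzwang((0,0,1,2), O) = False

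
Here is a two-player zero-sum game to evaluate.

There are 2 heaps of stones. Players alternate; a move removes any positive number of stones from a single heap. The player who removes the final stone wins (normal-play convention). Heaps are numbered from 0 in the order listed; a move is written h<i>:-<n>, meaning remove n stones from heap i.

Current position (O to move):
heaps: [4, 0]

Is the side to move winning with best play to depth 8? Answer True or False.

O winning at [(4,0)]: True

[(4,0)] O move#1: h0:-1:-1/(3,0), h0:-2:-1/(2,0), h0:-3:-1/(1,0), h0:-4:+1/(0,0)*
[(0,0)] end (terminal -1, X#2); searched (4,0) to 8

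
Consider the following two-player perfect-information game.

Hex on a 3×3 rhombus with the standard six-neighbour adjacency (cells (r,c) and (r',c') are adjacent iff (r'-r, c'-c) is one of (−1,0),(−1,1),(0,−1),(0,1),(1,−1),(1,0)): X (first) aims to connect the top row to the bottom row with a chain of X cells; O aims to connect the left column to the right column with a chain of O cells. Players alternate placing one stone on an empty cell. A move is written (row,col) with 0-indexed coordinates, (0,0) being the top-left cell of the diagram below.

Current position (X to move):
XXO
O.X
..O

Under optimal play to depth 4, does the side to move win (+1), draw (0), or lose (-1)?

ply 1, X at XXO/O.X/..O | (1,1)=+1→XXO/OXX/..O*; (2,0)=-1→XXO/O.X/X.O; (2,1)=-1→XXO/O.X/.XO
ply 2, O at XXO/OXX/..O | (2,0)=-1→XXO/OXX/O.O*; (2,1)=-1→XXO/OXX/.OO
ply 3, X at XXO/OXX/O.O | (2,1)=+1→XXO/OXX/OXO*
ply 4: XXO/OXX/OXO is terminal -1 (O); from XXO/O.X/..O depth 4

value(XXO/O.X/..O, X) = +1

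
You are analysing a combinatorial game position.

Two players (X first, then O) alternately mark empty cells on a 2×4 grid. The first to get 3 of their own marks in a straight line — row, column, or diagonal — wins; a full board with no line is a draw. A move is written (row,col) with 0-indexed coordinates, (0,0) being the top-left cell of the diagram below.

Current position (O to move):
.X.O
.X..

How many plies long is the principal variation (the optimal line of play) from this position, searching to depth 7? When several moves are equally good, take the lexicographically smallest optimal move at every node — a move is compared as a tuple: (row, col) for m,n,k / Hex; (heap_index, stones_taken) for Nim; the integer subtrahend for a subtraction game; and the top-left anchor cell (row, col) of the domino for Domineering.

PV length from [.X.O/.X..]: 5 plies

p1 O@[.X.O/.X..]: (0,0)[OX.O/.X..]-1 (0,2)[.XOO/.X..]-1 (1,0)[.X.O/OX..]+0* (1,2)[.X.O/.XO.]+0 (1,3)[.X.O/.X.O]+0
p2 X@[.X.O/OX..]: (0,0)[XX.O/OX..]+0* (0,2)[.XXO/OX..]+0 (1,2)[.X.O/OXX.]+0 (1,3)[.X.O/OX.X]+0
p3 O@[XX.O/OX..]: (0,2)[XXOO/OX..]+0* (1,2)[XX.O/OXO.]-1 (1,3)[XX.O/OX.O]-1
p4 X@[XXOO/OX..]: (1,2)[XXOO/OXX.]+0* (1,3)[XXOO/OX.X]+0
p5 O@[XXOO/OXX.]: (1,3)[XXOO/OXXO]+0*
p6 X@[XXOO/OXXO] terminal +0; root [.X.O/.X..] d7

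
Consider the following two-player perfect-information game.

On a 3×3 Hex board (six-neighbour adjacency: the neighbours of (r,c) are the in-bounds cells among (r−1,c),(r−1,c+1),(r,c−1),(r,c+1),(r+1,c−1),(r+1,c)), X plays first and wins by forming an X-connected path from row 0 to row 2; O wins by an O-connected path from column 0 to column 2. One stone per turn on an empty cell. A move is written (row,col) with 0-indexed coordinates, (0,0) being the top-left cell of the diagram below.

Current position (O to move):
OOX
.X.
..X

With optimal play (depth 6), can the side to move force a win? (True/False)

O winning at [OOX/.X./..X]: False

ply 1, O at OOX/.X./..X | (1,0)=-1→OOX/OX./..X*; (1,2)=-1→OOX/.XO/..X; (2,0)=-1→OOX/.X./O.X; (2,1)=-1→OOX/.X./.OX
ply 2, X at OOX/OX./..X | (1,2)=+1→OOX/OXX/..X*; (2,0)=+1→OOX/OX./X.X; (2,1)=+1→OOX/OX./.XX
ply 3: OOX/OXX/..X is terminal -1 (O); from OOX/.X./..X depth 6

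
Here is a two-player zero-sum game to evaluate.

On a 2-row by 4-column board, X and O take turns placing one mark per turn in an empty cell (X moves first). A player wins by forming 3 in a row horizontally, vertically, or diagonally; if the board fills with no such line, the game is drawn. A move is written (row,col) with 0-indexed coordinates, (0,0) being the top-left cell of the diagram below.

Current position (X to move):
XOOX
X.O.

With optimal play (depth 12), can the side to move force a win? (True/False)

[XOOX/X.O.] X move#1: (1,1):+0/XOOX/XXO.*, (1,3):+0/XOOX/X.OX
[XOOX/XXO.] O move#2: (1,3):+0/XOOX/XXOO*
[XOOX/XXOO] end (terminal +0, X#3); searched XOOX/X.O. to 12

X winning at [XOOX/X.O.]: False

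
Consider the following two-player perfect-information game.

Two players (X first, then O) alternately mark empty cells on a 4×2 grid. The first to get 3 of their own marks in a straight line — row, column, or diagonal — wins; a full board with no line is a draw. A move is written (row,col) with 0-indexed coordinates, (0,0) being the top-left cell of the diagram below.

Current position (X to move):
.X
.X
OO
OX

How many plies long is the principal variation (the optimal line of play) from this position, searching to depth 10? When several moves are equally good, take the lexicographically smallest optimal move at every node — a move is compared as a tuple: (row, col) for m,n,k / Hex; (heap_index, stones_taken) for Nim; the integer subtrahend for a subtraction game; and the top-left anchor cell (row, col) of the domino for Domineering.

PV length from [.X/.X/OO/OX]: 2 plies

[.X/.X/OO/OX] X move#1: (0,0):-1/XX/.X/OO/OX, (1,0):+0/.X/XX/OO/OX*
[.X/XX/OO/OX] O move#2: (0,0):+0/OX/XX/OO/OX*
[OX/XX/OO/OX] end (terminal +0, X#3); searched .X/.X/OO/OX to 10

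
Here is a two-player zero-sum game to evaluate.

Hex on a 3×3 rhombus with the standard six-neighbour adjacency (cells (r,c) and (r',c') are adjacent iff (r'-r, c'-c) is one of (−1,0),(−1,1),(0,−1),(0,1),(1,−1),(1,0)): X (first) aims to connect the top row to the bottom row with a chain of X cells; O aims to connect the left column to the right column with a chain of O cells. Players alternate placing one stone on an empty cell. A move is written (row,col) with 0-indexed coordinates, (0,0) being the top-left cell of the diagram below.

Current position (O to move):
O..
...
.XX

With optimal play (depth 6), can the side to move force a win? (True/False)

O winning at [O../.../.XX]: True

ply 1, O at O../.../.XX | (0,1)=-1→OO./.../.XX; (0,2)=+1→O.O/.../.XX*; (1,0)=-1→O../O../.XX; (1,1)=+1→O../.O./.XX; (1,2)=-1→O../..O/.XX; (2,0)=-1→O../.../OXX
ply 2, X at O.O/.../.XX | (0,1)=-1→OXO/.../.XX*; (1,0)=-1→O.O/X../.XX; (1,1)=-1→O.O/.X./.XX; (1,2)=-1→O.O/..X/.XX; (2,0)=-1→O.O/.../XXX
ply 3, O at OXO/.../.XX | (1,0)=-1→OXO/O../.XX; (1,1)=+1→OXO/.O./.XX*; (1,2)=-1→OXO/..O/.XX; (2,0)=-1→OXO/.../OXX
ply 4, X at OXO/.O./.XX | (1,0)=-1→OXO/XO./.XX*; (1,2)=-1→OXO/.OX/.XX; (2,0)=-1→OXO/.O./XXX
ply 5, O at OXO/XO./.XX | (1,2)=-1→OXO/XOO/.XX; (2,0)=+1→OXO/XO./OXX*
ply 6: OXO/XO./OXX is terminal -1 (X); from O../.../.XX depth 6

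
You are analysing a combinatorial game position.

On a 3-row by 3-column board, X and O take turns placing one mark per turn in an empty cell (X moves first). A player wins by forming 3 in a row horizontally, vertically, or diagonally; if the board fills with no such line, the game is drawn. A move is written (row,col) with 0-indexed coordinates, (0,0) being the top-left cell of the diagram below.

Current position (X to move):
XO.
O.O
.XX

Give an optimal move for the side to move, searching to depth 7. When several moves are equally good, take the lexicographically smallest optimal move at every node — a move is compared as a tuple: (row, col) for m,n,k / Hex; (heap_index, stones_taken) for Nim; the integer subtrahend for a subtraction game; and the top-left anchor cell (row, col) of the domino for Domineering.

ply 1, X at XO./O.O/.XX | (0,2)=-1→XOX/O.O/.XX; (1,1)=+1→XO./OXO/.XX*; (2,0)=+1→XO./O.O/XXX
ply 2: XO./OXO/.XX is terminal -1 (O); from XO./O.O/.XX depth 7

X's best at [XO./O.O/.XX]: (1,1)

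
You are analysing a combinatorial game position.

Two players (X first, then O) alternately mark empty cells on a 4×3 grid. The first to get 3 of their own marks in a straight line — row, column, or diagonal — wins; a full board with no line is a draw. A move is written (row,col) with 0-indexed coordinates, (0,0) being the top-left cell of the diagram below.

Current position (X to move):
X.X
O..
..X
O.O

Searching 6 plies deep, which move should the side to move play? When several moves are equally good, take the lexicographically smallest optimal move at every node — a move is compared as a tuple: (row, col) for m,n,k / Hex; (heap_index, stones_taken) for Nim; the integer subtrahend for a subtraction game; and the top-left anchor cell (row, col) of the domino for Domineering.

ply 1, X at X.X/O../..X/O.O | (0,1)=+1→XXX/O../..X/O.O*; (1,1)=+1→X.X/OX./..X/O.O; (1,2)=+1→X.X/O.X/..X/O.O; (2,0)=-1→X.X/O../X.X/O.O; (2,1)=-1→X.X/O../.XX/O.O; (3,1)=-1→X.X/O../..X/OXO
ply 2: XXX/O../..X/O.O is terminal -1 (O); from X.X/O../..X/O.O depth 6

X's best at [X.X/O../..X/O.O]: (0,1)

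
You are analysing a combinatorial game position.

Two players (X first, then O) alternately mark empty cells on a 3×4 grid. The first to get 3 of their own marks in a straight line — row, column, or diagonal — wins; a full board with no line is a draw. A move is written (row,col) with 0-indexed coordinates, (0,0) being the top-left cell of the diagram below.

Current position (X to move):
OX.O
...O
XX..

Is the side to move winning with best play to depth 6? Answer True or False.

X winning at [OX.O/...O/XX..]: True

[OX.O/...O/XX..] X move#1: (0,2):-1/OXXO/...O/XX.., (1,0):-1/OX.O/X..O/XX.., (1,1):+1/OX.O/.X.O/XX..*, (1,2):-1/OX.O/..XO/XX.., (2,2):+1/OX.O/...O/XXX., (2,3):+1/OX.O/...O/XX.X
[OX.O/.X.O/XX..] end (terminal -1, O#2); searched OX.O/...O/XX.. to 6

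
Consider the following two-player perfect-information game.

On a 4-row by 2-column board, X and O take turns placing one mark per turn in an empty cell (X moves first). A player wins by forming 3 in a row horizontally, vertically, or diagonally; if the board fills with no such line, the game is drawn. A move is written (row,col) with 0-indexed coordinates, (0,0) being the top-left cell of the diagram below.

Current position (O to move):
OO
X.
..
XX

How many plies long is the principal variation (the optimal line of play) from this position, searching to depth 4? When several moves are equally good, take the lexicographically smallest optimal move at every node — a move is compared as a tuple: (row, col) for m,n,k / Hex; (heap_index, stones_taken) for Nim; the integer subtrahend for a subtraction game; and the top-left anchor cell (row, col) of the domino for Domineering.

PV length from [OO/X./../XX]: 3 plies

ply 1, O at OO/X./../XX | (1,1)=-1→OO/XO/../XX; (2,0)=+0→OO/X./O./XX*; (2,1)=-1→OO/X./.O/XX
ply 2, X at OO/X./O./XX | (1,1)=+0→OO/XX/O./XX*; (2,1)=+0→OO/X./OX/XX
ply 3, O at OO/XX/O./XX | (2,1)=+0→OO/XX/OO/XX*
ply 4: OO/XX/OO/XX is terminal +0 (X); from OO/X./../XX depth 4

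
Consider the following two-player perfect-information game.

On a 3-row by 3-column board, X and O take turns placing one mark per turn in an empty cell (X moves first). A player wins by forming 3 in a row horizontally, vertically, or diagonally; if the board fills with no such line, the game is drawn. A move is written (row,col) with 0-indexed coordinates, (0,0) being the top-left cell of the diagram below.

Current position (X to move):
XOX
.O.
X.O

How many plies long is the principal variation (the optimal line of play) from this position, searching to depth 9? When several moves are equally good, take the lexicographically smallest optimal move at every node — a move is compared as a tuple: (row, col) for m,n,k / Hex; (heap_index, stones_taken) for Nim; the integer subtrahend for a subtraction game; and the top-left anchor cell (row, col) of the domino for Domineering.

PV length from [XOX/.O./X.O]: 1 ply

ply 1, X at XOX/.O./X.O | (1,0)=+1→XOX/XO./X.O*; (1,2)=-1→XOX/.OX/X.O; (2,1)=+0→XOX/.O./XXO
ply 2: XOX/XO./X.O is terminal -1 (O); from XOX/.O./X.O depth 9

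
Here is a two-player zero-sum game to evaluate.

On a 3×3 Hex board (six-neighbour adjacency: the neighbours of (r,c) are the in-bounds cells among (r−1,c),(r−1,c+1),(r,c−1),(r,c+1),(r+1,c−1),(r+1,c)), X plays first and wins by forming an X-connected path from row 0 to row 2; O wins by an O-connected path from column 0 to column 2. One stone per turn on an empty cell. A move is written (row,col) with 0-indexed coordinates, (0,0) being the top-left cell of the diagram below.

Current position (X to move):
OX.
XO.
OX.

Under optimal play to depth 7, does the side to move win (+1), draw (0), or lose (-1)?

p1 X@[OX./XO./OX.]: (0,2)[OXX/XO./OX.]-1* (1,2)[OX./XOX/OX.]-1 (2,2)[OX./XO./OXX]-1
p2 O@[OXX/XO./OX.]: (1,2)[OXX/XOO/OX.]+1* (2,2)[OXX/XO./OXO]-1
p3 X@[OXX/XOO/OX.] terminal -1; root [OX./XO./OX.] d7

value(OX./XO./OX., X) = -1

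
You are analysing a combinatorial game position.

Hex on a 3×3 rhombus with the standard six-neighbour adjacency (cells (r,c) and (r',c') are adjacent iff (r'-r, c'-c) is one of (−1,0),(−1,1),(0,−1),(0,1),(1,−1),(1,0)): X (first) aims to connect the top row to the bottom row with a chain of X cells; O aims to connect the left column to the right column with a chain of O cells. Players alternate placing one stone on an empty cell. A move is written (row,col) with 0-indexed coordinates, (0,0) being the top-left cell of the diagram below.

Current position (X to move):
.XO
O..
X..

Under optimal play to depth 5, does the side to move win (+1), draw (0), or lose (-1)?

value(.XO/O../X.., X) = +1

[.XO/O../X..] X move#1: (0,0):-1/XXO/O../X.., (1,1):+1/.XO/OX./X..*, (1,2):-1/.XO/O.X/X.., (2,1):-1/.XO/O../XX., (2,2):-1/.XO/O../X.X
[.XO/OX./X..] end (terminal -1, O#2); searched .XO/O../X.. to 5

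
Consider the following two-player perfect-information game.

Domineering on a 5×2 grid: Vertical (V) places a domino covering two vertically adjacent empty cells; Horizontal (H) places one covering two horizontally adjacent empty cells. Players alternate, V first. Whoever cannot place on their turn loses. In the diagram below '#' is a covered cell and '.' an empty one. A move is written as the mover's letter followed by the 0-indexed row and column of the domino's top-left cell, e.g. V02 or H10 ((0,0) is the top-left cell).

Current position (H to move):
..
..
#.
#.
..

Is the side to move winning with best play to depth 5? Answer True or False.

H winning at [../../#./#./..]: True

ply 1, H at ../../#./#./.. | H00=+1→##/../#./#./..*; H10=+1→../##/#./#./..; H40=-1→../../#./#./##
ply 2, V at ##/../#./#./.. | V11=-1→##/.#/##/#./..*; V21=-1→##/../##/##/..; V31=-1→##/../#./##/.#
ply 3, H at ##/.#/##/#./.. | H40=+1→##/.#/##/#./##*
ply 4: ##/.#/##/#./## is terminal -1 (V); from ../../#./#./.. depth 5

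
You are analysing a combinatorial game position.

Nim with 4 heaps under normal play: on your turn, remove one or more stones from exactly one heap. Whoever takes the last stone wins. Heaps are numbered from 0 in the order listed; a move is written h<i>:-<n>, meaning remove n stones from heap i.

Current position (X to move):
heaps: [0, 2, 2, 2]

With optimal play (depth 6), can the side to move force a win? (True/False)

X winning at [(0,2,2,2)]: True

[(0,2,2,2)] X move#1: h1:-1:-1/(0,1,2,2), h1:-2:+1/(0,0,2,2)*, h2:-1:-1/(0,2,1,2), h2:-2:+1/(0,2,0,2), h3:-1:-1/(0,2,2,1), h3:-2:+1/(0,2,2,0)
[(0,0,2,2)] O move#2: h2:-1:-1/(0,0,1,2)*, h2:-2:-1/(0,0,0,2), h3:-1:-1/(0,0,2,1), h3:-2:-1/(0,0,2,0)
[(0,0,1,2)] X move#3: h2:-1:-1/(0,0,0,2), h3:-1:+1/(0,0,1,1)*, h3:-2:-1/(0,0,1,0)
[(0,0,1,1)] O move#4: h2:-1:-1/(0,0,0,1)*, h3:-1:-1/(0,0,1,0)
[(0,0,0,1)] X move#5: h3:-1:+1/(0,0,0,0)*
[(0,0,0,0)] end (terminal -1, O#6); searched (0,2,2,2) to 6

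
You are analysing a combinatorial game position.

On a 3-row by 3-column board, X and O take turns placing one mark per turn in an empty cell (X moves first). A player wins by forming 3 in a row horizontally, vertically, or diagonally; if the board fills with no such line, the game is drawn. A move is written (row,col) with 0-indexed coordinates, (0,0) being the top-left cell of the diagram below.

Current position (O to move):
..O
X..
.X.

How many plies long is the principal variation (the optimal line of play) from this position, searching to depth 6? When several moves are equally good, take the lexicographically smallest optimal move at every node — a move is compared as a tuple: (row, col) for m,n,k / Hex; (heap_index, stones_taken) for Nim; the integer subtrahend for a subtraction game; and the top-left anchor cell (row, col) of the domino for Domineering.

PV length from [..O/X../.X.]: 5 plies

ply 1, O at ..O/X../.X. | (0,0)=+1→O.O/X../.X.*; (0,1)=-1→.OO/X../.X.; (1,1)=-1→..O/XO./.X.; (1,2)=-1→..O/X.O/.X.; (2,0)=-1→..O/X../OX.; (2,2)=+1→..O/X../.XO
ply 2, X at O.O/X../.X. | (0,1)=-1→OXO/X../.X.*; (1,1)=-1→O.O/XX./.X.; (1,2)=-1→O.O/X.X/.X.; (2,0)=-1→O.O/X../XX.; (2,2)=-1→O.O/X../.XX
ply 3, O at OXO/X../.X. | (1,1)=+1→OXO/XO./.X.*; (1,2)=-1→OXO/X.O/.X.; (2,0)=-1→OXO/X../OX.; (2,2)=-1→OXO/X../.XO
ply 4, X at OXO/XO./.X. | (1,2)=-1→OXO/XOX/.X.*; (2,0)=-1→OXO/XO./XX.; (2,2)=-1→OXO/XO./.XX
ply 5, O at OXO/XOX/.X. | (2,0)=+1→OXO/XOX/OX.*; (2,2)=+1→OXO/XOX/.XO
ply 6: OXO/XOX/OX. is terminal -1 (X); from ..O/X../.X. depth 6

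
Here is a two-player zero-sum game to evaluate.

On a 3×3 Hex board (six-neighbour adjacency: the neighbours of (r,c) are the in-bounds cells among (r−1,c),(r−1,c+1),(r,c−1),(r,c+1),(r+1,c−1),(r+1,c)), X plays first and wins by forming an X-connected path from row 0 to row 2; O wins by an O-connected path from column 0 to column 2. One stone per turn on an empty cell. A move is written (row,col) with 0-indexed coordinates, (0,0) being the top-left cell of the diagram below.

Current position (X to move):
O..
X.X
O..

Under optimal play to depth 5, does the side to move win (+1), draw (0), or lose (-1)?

value(O../X.X/O.., X) = +1

ply 1, X at O../X.X/O.. | (0,1)=+1→OX./X.X/O..*; (0,2)=+1→O.X/X.X/O..; (1,1)=+1→O../XXX/O..; (2,1)=-1→O../X.X/OX.; (2,2)=-1→O../X.X/O.X
ply 2, O at OX./X.X/O.. | (0,2)=-1→OXO/X.X/O..*; (1,1)=-1→OX./XOX/O..; (2,1)=-1→OX./X.X/OO.; (2,2)=-1→OX./X.X/O.O
ply 3, X at OXO/X.X/O.. | (1,1)=+1→OXO/XXX/O..*; (2,1)=-1→OXO/X.X/OX.; (2,2)=-1→OXO/X.X/O.X
ply 4, O at OXO/XXX/O.. | (2,1)=-1→OXO/XXX/OO.*; (2,2)=-1→OXO/XXX/O.O
ply 5, X at OXO/XXX/OO. | (2,2)=+1→OXO/XXX/OOX*
ply 6: OXO/XXX/OOX is terminal -1 (O); from O../X.X/O.. depth 5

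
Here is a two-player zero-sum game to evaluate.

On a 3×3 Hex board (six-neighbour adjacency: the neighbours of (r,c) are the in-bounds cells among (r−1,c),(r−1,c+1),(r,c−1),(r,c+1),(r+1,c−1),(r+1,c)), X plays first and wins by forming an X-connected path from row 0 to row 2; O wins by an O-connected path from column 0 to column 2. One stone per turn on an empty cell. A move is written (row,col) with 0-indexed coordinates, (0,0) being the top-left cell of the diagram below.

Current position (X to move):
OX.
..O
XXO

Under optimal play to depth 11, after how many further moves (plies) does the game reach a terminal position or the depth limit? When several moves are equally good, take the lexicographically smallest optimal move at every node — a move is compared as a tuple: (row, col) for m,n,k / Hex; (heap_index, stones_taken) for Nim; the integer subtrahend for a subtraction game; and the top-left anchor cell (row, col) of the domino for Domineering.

p1 X@[OX./..O/XXO]: (0,2)[OXX/..O/XXO]+1* (1,0)[OX./X.O/XXO]+1 (1,1)[OX./.XO/XXO]+1
p2 O@[OXX/..O/XXO]: (1,0)[OXX/O.O/XXO]-1* (1,1)[OXX/.OO/XXO]-1
p3 X@[OXX/O.O/XXO]: (1,1)[OXX/OXO/XXO]+1*
p4 O@[OXX/OXO/XXO] terminal -1; root [OX./..O/XXO] d11

PV length from [OX./..O/XXO]: 3 plies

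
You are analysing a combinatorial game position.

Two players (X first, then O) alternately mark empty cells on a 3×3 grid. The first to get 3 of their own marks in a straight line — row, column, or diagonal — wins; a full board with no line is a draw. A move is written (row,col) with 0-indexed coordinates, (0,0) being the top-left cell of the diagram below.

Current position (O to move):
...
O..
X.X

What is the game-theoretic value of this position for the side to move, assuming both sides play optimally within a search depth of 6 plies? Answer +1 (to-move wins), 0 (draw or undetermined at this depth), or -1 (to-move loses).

value(.../O../X.X, O) = -1

ply 1, O at .../O../X.X | (0,0)=-1→O../O../X.X*; (0,1)=-1→.O./O../X.X; (0,2)=-1→..O/O../X.X; (1,1)=-1→.../OO./X.X; (1,2)=-1→.../O.O/X.X; (2,1)=-1→.../O../XOX
ply 2, X at O../O../X.X | (0,1)=+1→OX./O../X.X*; (0,2)=+1→O.X/O../X.X; (1,1)=+1→O../OX./X.X; (1,2)=+1→O../O.X/X.X; (2,1)=+1→O../O../XXX
ply 3, O at OX./O../X.X | (0,2)=-1→OXO/O../X.X*; (1,1)=-1→OX./OO./X.X; (1,2)=-1→OX./O.O/X.X; (2,1)=-1→OX./O../XOX
ply 4, X at OXO/O../X.X | (1,1)=+0→OXO/OX./X.X; (1,2)=+0→OXO/O.X/X.X; (2,1)=+1→OXO/O../XXX*
ply 5: OXO/O../XXX is terminal -1 (O); from .../O../X.X depth 6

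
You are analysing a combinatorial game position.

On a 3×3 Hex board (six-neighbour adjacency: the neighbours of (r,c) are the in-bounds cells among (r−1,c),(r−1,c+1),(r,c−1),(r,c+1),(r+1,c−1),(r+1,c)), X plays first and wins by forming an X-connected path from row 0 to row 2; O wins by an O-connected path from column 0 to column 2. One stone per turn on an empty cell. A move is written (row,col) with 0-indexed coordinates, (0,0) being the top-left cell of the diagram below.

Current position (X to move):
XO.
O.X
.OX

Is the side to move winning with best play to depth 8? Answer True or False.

X winning at [XO./O.X/.OX]: True

[XO./O.X/.OX] X move#1: (0,2):+1/XOX/O.X/.OX*, (1,1):-1/XO./OXX/.OX, (2,0):-1/XO./O.X/XOX
[XOX/O.X/.OX] end (terminal -1, O#2); searched XO./O.X/.OX to 8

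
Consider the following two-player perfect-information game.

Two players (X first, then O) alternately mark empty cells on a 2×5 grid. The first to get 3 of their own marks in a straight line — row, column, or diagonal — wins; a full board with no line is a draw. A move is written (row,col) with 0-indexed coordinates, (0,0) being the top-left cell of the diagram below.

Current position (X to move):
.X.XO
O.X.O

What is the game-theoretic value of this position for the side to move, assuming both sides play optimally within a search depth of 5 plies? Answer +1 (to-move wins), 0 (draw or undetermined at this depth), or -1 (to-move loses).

ply 1, X at .X.XO/O.X.O | (0,0)=+0→XX.XO/O.X.O; (0,2)=+1→.XXXO/O.X.O*; (1,1)=+1→.X.XO/OXX.O; (1,3)=+1→.X.XO/O.XXO
ply 2: .XXXO/O.X.O is terminal -1 (O); from .X.XO/O.X.O depth 5

value(.X.XO/O.X.O, X) = +1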